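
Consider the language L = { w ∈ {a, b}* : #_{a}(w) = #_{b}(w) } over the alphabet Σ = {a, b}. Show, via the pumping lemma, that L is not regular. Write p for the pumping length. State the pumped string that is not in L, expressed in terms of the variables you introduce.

Assume L is regular; let p be its pumping constant.
Choose w = a^p b^p ∈ L with |w| = 2p ≥ p.
The pumping lemma gives a decomposition w = xyz where |xy| ≤ p and |y| ≥ 1.
Because |xy| ≤ p and w begins with p copies of a, we have y = a^k with 1 ≤ k ≤ p.
Pump with i = 2: xy^2z = a^{p+k} b^p has p+k occurrences of a but only p of b. Since k ≥ 1 the counts differ, so xy^2z ∉ L.
This contradicts the pumping lemma, so L is not regular.

a^{p+k} b^p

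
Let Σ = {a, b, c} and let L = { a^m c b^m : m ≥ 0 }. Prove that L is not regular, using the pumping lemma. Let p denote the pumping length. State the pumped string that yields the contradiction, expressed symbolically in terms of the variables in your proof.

a^{p+k} c b^p

Assume L is regular. Let p be the pumping length given by the pumping lemma.
Take w = a^p c b^p ∈ L with |w| = 2p+1 ≥ p.
By the pumping lemma, w = xyz with |xy| ≤ p and |y| ≥ 1.
The first p characters of w are a's, so xy (and hence y) consists only of a's. Write y = a^k, 1 ≤ k ≤ p.
Pump with i = 2: xy^2z = a^{p+k} c b^p, which would require p+k = p. But k ≥ 1, so xy^2z ∉ L.
This contradicts the pumping lemma, so L is not regular.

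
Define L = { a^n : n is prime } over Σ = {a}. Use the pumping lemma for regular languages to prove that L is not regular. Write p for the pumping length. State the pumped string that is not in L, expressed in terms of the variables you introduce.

a^{q(1+k)}

Toward a contradiction, assume L is regular with pumping length p.
Let q be a prime with q ≥ p+2 (infinitely many primes exist), and take w = a^q ∈ L with |w| = q ≥ p.
The pumping lemma gives a decomposition w = xyz where |xy| ≤ p and |y| ≥ 1.
Then y = a^k for some k with 1 ≤ k ≤ p.
Since 1 ≤ k ≤ p, |xz| = q-k. Pump with i = q+1: |xy^{q+1}z| = (q-k)+(q+1)k = q+qk = q(1+k), which is composite (both factors ≥ 2). So xy^{q+1}z = a^{q(1+k)} ∉ L.
This contradicts the pumping lemma, so L is not regular.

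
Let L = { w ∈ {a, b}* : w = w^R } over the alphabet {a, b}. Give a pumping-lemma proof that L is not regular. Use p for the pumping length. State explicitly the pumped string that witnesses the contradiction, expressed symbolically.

a^{p+k} b a^p

Toward a contradiction, assume L is regular with pumping length p.
Take w = a^p b a^p, a palindrome of length 2p+1 ≥ p.
The pumping lemma gives a decomposition w = xyz where |xy| ≤ p and y is nonempty.
Because |xy| ≤ p and w begins with p copies of a, we have y = a^k with 1 ≤ k ≤ p.
Pump with i = 2: xy^2z = a^{p+k} b a^p. Its reverse is a^p b a^{p+k}, which differs from xy^2z since k ≥ 1. So xy^2z is not a palindrome and xy^2z ∉ L.
Contradiction. Therefore L is not regular.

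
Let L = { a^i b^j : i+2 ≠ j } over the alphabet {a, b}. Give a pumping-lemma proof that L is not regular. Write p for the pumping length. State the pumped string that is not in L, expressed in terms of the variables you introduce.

a^{p+p!} b^{p+p!+2}

Assume L is regular; let p be its pumping constant.
Choose w = a^p b^{p+p!+2}. Since p ≠ (p+p!+2)-2 = p+p!, w ∈ L; and |w| ≥ p.
By the pumping lemma, w = xyz with |xy| ≤ p and |y| ≥ 1.
The first p characters of w are a's, so xy (and hence y) consists only of a's. Write y = a^k, 1 ≤ k ≤ p.
Since 1 ≤ k ≤ p, k divides p!; set t = 1 + p!/k. Then xy^t z has p + (p!/k)·k = p + p! copies of a. Now the a-count is p+p! and (b-count)-2 = (p+p!+2)-2 = p+p!, so i+2 ≠ j fails. So xy^t z = a^{p+p!} b^{p+p!+2} ∉ L.
Contradiction. Therefore L is not regular.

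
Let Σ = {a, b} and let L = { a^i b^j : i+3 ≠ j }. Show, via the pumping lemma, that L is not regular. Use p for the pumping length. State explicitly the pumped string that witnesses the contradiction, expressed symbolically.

a^{p+p!} b^{p+p!+3}

Suppose for contradiction that L is regular, and let p be the pumping length.
Choose w = a^p b^{p+p!+3}. Since p ≠ (p+p!+3)-3 = p+p!, w ∈ L; and |w| ≥ p.
The pumping lemma gives a decomposition w = xyz where |xy| ≤ p and |y| ≥ 1.
Because |xy| ≤ p and w begins with p copies of a, we have y = a^k with 1 ≤ k ≤ p.
Since 1 ≤ k ≤ p, k divides p!; set t = 1 + p!/k. Then xy^t z has p + (p!/k)·k = p + p! copies of a. Now the a-count is p+p! and (b-count)-3 = (p+p!+3)-3 = p+p!, so i+3 ≠ j fails. So xy^t z = a^{p+p!} b^{p+p!+3} ∉ L.
Contradiction. Therefore L is not regular.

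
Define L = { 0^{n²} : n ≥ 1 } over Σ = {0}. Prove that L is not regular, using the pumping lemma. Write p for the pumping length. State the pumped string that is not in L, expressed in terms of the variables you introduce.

0^{p²+k}

Assume L is regular; let p be its pumping constant.
Take w = 0^{p²} ∈ L with |w| = p² ≥ p.
By the pumping lemma, w = xyz with |xy| ≤ p and |y| ≥ 1.
Then y = 0^k for some k with 1 ≤ k ≤ p.
Pump with i = 2: xy^2z = 0^{p²+k}. Since 1 ≤ k ≤ p, p² < p²+k ≤ p²+p < (p+1)², so p²+k lies strictly between consecutive squares and is not a perfect square. So xy^2z ∉ L.
This is a contradiction; hence L is not regular.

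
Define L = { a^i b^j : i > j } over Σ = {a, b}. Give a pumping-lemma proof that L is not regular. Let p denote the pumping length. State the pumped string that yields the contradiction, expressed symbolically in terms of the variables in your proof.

a^{p+1-k} b^p

Suppose for contradiction that L is regular, and let p be the pumping length.
Choose w = a^{p+1} b^p ∈ L, with |w| = 2p+1 ≥ p.
The pumping lemma gives a decomposition w = xyz where |xy| ≤ p and |y| ≥ 1.
The first p characters of w are a's, so xy (and hence y) consists only of a's. Write y = a^k, 1 ≤ k ≤ p.
Consider xy^0z = xz = a^{p+1-k} b^p. Since k ≥ 1, the a-count p+1-k is at most p, so i > j fails; thus xz ∉ L.
This is a contradiction; hence L is not regular.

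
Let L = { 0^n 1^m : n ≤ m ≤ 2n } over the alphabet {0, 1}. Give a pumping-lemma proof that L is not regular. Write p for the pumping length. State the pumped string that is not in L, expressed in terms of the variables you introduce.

0^{p+k} 1^p

Toward a contradiction, assume L is regular with pumping length p.
Take w = 0^p 1^p ∈ L (since p ≤ p ≤ 2p), with |w| = 2p ≥ p.
The pumping lemma gives a decomposition w = xyz where |xy| ≤ p and y is nonempty.
Since the first p symbols of w are all 0's and |xy| ≤ p, y lies entirely in the leading 0-block: y = 0^k for some k with 1 ≤ k ≤ p.
Pump with i = 2: xy^2z = 0^{p+k} 1^p. Now n = p+k > p = m, so the condition n ≤ m fails. Thus xy^2z ∉ L.
This contradicts the pumping lemma, so L is not regular.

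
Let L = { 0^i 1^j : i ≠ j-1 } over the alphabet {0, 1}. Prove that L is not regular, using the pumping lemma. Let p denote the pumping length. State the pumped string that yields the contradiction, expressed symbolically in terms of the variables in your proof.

Assume L is regular; let p be its pumping constant.
Choose w = 0^p 1^{p+p!+1}. Since p ≠ (p+p!+1)-1 = p+p!, w ∈ L; and |w| ≥ p.
Write w = xyz as guaranteed by the lemma, with |xy| ≤ p and |y| ≥ 1.
The first p characters of w are 0's, so xy (and hence y) consists only of 0's. Write y = 0^k, 1 ≤ k ≤ p.
Since 1 ≤ k ≤ p, k divides p!; set t = 1 + p!/k. Then xy^t z has p + (p!/k)·k = p + p! copies of 0. Now the 0-count is p+p! and (1-count)-1 = (p+p!+1)-1 = p+p!, so i ≠ j-1 fails. So xy^t z = 0^{p+p!} 1^{p+p!+1} ∉ L.
This contradicts the pumping lemma, so L is not regular.

0^{p+p!} 1^{p+p!+1}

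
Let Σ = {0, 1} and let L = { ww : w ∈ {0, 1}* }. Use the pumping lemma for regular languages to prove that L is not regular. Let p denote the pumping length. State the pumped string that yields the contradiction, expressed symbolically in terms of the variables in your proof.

Assume L is regular; let p be its pumping constant.
Take w = 0^p 1^p 0^p 1^p = uu where u = 0^p1^p; then w ∈ L and |w| = 4p ≥ p.
By the pumping lemma, w = xyz with |xy| ≤ p and |y| ≥ 1.
Because |xy| ≤ p and w begins with p copies of 0, we have y = 0^k with 1 ≤ k ≤ p.
Pump with i = 2: xy^2z = 0^{p+k} 1^p 0^p 1^p, of length 4p+k. Suppose this equals vv. The string starts with 0 and ends with 1, so v does too; thus the boundary between the two copies of v is a 1→0 transition. There is exactly one such transition, at position 2p+k, so |v| = 2p+k and |vv| = 4p+2k ≠ 4p+k since k ≥ 1. So xy^2z ∉ L.
Contradiction. Therefore L is not regular.

0^{p+k} 1^p 0^p 1^p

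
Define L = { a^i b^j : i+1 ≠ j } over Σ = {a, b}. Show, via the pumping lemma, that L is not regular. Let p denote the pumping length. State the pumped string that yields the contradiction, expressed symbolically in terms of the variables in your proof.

Assume L is regular. Let p be the pumping length given by the pumping lemma.
Choose w = a^p b^{p+p!+1}. Since p ≠ (p+p!+1)-1 = p+p!, w ∈ L; and |w| ≥ p.
Write w = xyz as guaranteed by the lemma, with |xy| ≤ p and |y| > 0.
Because |xy| ≤ p and w begins with p copies of a, we have y = a^k with 1 ≤ k ≤ p.
Since 1 ≤ k ≤ p, k divides p!; set t = 1 + p!/k. Then xy^t z has p + (p!/k)·k = p + p! copies of a. Now the a-count is p+p! and (b-count)-1 = (p+p!+1)-1 = p+p!, so i+1 ≠ j fails. So xy^t z = a^{p+p!} b^{p+p!+1} ∉ L.
This is a contradiction; hence L is not regular.

a^{p+p!} b^{p+p!+1}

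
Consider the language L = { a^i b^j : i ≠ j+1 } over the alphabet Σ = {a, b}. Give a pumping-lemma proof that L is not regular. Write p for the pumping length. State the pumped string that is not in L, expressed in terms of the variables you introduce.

a^{p+p!} b^{p+p!-1}

Assume L is regular. Let p be the pumping length given by the pumping lemma.
Choose w = a^p b^{p+p!-1}. Since p ≠ (p+p!-1)+1 = p+p!, w ∈ L; and |w| ≥ p.
The pumping lemma gives a decomposition w = xyz where |xy| ≤ p and |y| ≥ 1.
Because |xy| ≤ p and w begins with p copies of a, we have y = a^k with 1 ≤ k ≤ p.
Since 1 ≤ k ≤ p, k divides p!; set t = 1 + p!/k. Then xy^t z has p + (p!/k)·k = p + p! copies of a. Now the a-count is p+p! and (b-count)+1 = (p+p!-1)+1 = p+p!, so i ≠ j+1 fails. So xy^t z = a^{p+p!} b^{p+p!-1} ∉ L.
This contradicts the pumping lemma, so L is not regular.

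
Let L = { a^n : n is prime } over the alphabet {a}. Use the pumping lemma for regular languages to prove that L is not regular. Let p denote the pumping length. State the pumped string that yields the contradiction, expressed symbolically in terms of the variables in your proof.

Assume L is regular. Let p be the pumping length given by the pumping lemma.
Let q be a prime with q ≥ p+2 (infinitely many primes exist), and take w = a^q ∈ L with |w| = q ≥ p.
By the pumping lemma, w = xyz with |xy| ≤ p and |y| ≥ 1.
Then y = a^k for some k with 1 ≤ k ≤ p.
Since 1 ≤ k ≤ p, |xz| = q-k. Pump with i = q+1: |xy^{q+1}z| = (q-k)+(q+1)k = q+qk = q(1+k), which is composite (both factors ≥ 2). So xy^{q+1}z = a^{q(1+k)} ∉ L.
This is a contradiction; hence L is not regular.

a^{q(1+k)}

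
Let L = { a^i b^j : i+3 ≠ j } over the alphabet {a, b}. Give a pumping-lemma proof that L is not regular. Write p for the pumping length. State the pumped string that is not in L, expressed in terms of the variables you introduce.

a^{p+p!} b^{p+p!+3}

Assume L is regular. Let p be the pumping length given by the pumping lemma.
Choose w = a^p b^{p+p!+3}. Since p ≠ (p+p!+3)-3 = p+p!, w ∈ L; and |w| ≥ p.
By the pumping lemma, w = xyz with |xy| ≤ p and |y| ≥ 1.
Because |xy| ≤ p and w begins with p copies of a, we have y = a^k with 1 ≤ k ≤ p.
Since 1 ≤ k ≤ p, k divides p!; set t = 1 + p!/k. Then xy^t z has p + (p!/k)·k = p + p! copies of a. Now the a-count is p+p! and (b-count)-3 = (p+p!+3)-3 = p+p!, so i+3 ≠ j fails. So xy^t z = a^{p+p!} b^{p+p!+3} ∉ L.
This contradicts the pumping lemma, so L is not regular.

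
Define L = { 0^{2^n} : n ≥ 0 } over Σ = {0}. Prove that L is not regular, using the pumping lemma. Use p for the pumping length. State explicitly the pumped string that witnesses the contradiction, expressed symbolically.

0^{2^p+k}

Assume L is regular. Let p be the pumping length given by the pumping lemma.
Take w = 0^{2^p} ∈ L with |w| = 2^p ≥ p.
The pumping lemma gives a decomposition w = xyz where |xy| ≤ p and |y| ≥ 1.
Then y = 0^k for some k with 1 ≤ k ≤ p.
Pump with i = 2: xy^2z = 0^{2^p+k}. Since 1 ≤ k ≤ p < 2^p, we have 2^p < 2^p+k < 2^{p+1}, so 2^p+k is not a power of 2. So xy^2z ∉ L.
This is a contradiction; hence L is not regular.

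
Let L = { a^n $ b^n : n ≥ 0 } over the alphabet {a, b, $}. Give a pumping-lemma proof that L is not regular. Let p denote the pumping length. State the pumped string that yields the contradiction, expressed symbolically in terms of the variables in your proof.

a^{p+k} $ b^p

Assume L is regular; let p be its pumping constant.
Take w = a^p $ b^p ∈ L with |w| = 2p+1 ≥ p.
The pumping lemma gives a decomposition w = xyz where |xy| ≤ p and |y| ≥ 1.
Since the first p symbols of w are all a's and |xy| ≤ p, y lies entirely in the leading a-block: y = a^k for some k with 1 ≤ k ≤ p.
Pump with i = 2: xy^2z = a^{p+k} $ b^p, which would require p+k = p. But k ≥ 1, so xy^2z ∉ L.
Contradiction. Therefore L is not regular.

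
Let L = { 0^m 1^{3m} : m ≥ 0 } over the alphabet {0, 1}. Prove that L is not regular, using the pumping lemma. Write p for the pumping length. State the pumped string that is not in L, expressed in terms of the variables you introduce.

Toward a contradiction, assume L is regular with pumping length p.
Take w = 0^p 1^{3p}. Then w ∈ L and |w| = 4p ≥ p.
By the pumping lemma, w = xyz with |xy| ≤ p and y is nonempty.
Since the first p symbols of w are all 0's and |xy| ≤ p, y lies entirely in the leading 0-block: y = 0^k for some k with 1 ≤ k ≤ p.
Pump with i = 2: xy^2z = 0^{p+k} 1^{3p}. For this to lie in L we would need 3p = 3(p+k), which forces k = 0. But k ≥ 1, so xy^2z ∉ L.
This is a contradiction; hence L is not regular.

0^{p+k} 1^{3p}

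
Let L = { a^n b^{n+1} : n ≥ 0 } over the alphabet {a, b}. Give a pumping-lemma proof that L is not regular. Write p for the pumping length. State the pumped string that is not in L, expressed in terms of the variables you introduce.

a^{p+k} b^{p+1}

Assume L is regular. Let p be the pumping length given by the pumping lemma.
Take w = a^p b^{p+1}. Then w ∈ L and |w| = 2p+1 ≥ p.
Write w = xyz as guaranteed by the lemma, with |xy| ≤ p and y is nonempty.
The first p characters of w are a's, so xy (and hence y) consists only of a's. Write y = a^k, 1 ≤ k ≤ p.
Pump with i = 2: xy^2z = a^{p+k} b^{p+1}. For this to lie in L we would need p+1 = (p+k)+1, which forces k = 0. But k ≥ 1, so xy^2z ∉ L.
This is a contradiction; hence L is not regular.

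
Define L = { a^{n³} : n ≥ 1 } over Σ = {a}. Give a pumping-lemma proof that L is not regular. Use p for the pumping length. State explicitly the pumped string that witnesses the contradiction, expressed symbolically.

a^{p³+k}

Assume L is regular; let p be its pumping constant.
Take w = a^{p³} ∈ L with |w| = p³ ≥ p.
Write w = xyz as guaranteed by the lemma, with |xy| ≤ p and y is nonempty.
Then y = a^k for some k with 1 ≤ k ≤ p.
Pump with i = 2: xy^2z = a^{p³+k}. Since 1 ≤ k ≤ p, p³ < p³+k ≤ p³+p < p³+3p²+3p+1 = (p+1)³, so p³+k is not a perfect cube. So xy^2z ∉ L.
This contradicts the pumping lemma, so L is not regular.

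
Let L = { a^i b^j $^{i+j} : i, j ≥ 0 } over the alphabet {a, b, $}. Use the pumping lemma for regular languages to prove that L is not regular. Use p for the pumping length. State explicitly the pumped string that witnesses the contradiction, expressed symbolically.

a^{p+k} b^p $^{2p}

Toward a contradiction, assume L is regular with pumping length p.
Take w = a^p b^p $^{2p} ∈ L (with i=j=p, i+j=2p), |w| = 4p ≥ p.
Write w = xyz as guaranteed by the lemma, with |xy| ≤ p and |y| > 0.
Because |xy| ≤ p and w begins with p copies of a, we have y = a^k with 1 ≤ k ≤ p.
Consider xy^2z = a^{p+k} b^p $^{2p}. Now the a- and b-counts sum to 2p+k, but the $-count is 2p ≠ 2p+k. So xy^2z ∉ L.
This is a contradiction; hence L is not regular.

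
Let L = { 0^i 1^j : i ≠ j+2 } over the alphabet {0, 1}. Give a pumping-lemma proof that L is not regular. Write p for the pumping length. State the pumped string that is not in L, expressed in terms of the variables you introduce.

0^{p+p!} 1^{p+p!-2}

Assume L is regular. Let p be the pumping length given by the pumping lemma.
Choose w = 0^p 1^{p+p!-2}. Since p ≠ (p+p!-2)+2 = p+p!, w ∈ L; and |w| ≥ p.
Write w = xyz as guaranteed by the lemma, with |xy| ≤ p and y is nonempty.
Because |xy| ≤ p and w begins with p copies of 0, we have y = 0^k with 1 ≤ k ≤ p.
Since 1 ≤ k ≤ p, k divides p!; set t = 1 + p!/k. Then xy^t z has p + (p!/k)·k = p + p! copies of 0. Now the 0-count is p+p! and (1-count)+2 = (p+p!-2)+2 = p+p!, so i ≠ j+2 fails. So xy^t z = 0^{p+p!} 1^{p+p!-2} ∉ L.
Contradiction. Therefore L is not regular.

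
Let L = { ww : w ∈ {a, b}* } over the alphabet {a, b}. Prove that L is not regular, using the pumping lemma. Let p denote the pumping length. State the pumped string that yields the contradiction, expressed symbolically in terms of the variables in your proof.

Assume L is regular; let p be its pumping constant.
Take w = a^p b^p a^p b^p = uu where u = a^pb^p; then w ∈ L and |w| = 4p ≥ p.
By the pumping lemma, w = xyz with |xy| ≤ p and |y| > 0.
The first p characters of w are a's, so xy (and hence y) consists only of a's. Write y = a^k, 1 ≤ k ≤ p.
Pump with i = 2: xy^2z = a^{p+k} b^p a^p b^p, of length 4p+k. Suppose this equals vv. The string starts with a and ends with b, so v does too; thus the boundary between the two copies of v is a b→a transition. There is exactly one such transition, at position 2p+k, so |v| = 2p+k and |vv| = 4p+2k ≠ 4p+k since k ≥ 1. So xy^2z ∉ L.
Contradiction. Therefore L is not regular.

a^{p+k} b^p a^p b^p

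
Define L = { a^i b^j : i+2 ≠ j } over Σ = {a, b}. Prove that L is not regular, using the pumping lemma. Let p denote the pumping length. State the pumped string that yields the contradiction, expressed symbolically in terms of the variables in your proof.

a^{p+p!} b^{p+p!+2}

Toward a contradiction, assume L is regular with pumping length p.
Choose w = a^p b^{p+p!+2}. Since p ≠ (p+p!+2)-2 = p+p!, w ∈ L; and |w| ≥ p.
By the pumping lemma, w = xyz with |xy| ≤ p and |y| ≥ 1.
The first p characters of w are a's, so xy (and hence y) consists only of a's. Write y = a^k, 1 ≤ k ≤ p.
Since 1 ≤ k ≤ p, k divides p!; set t = 1 + p!/k. Then xy^t z has p + (p!/k)·k = p + p! copies of a. Now the a-count is p+p! and (b-count)-2 = (p+p!+2)-2 = p+p!, so i+2 ≠ j fails. So xy^t z = a^{p+p!} b^{p+p!+2} ∉ L.
This is a contradiction; hence L is not regular.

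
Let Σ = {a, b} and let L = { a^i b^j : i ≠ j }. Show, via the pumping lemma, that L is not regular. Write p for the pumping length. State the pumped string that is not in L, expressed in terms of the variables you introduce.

a^{p+p!} b^{p+p!}

Suppose for contradiction that L is regular, and let p be the pumping length.
Choose w = a^p b^{p+p!}. Since p ≠ p+p!, w ∈ L; and |w| ≥ p.
The pumping lemma gives a decomposition w = xyz where |xy| ≤ p and |y| ≥ 1.
The first p characters of w are a's, so xy (and hence y) consists only of a's. Write y = a^k, 1 ≤ k ≤ p.
Since 1 ≤ k ≤ p, k divides p!; set t = 1 + p!/k. Then xy^t z has p + (p!/k)·k = p + p! copies of a. Now the a-count equals the b-count, so i ≠ j fails. So xy^t z = a^{p+p!} b^{p+p!} ∉ L.
This is a contradiction; hence L is not regular.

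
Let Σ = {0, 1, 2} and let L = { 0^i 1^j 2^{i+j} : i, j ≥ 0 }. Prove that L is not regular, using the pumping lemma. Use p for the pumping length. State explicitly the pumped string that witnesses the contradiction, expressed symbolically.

Assume L is regular; let p be its pumping constant.
Take w = 0^p 1^p 2^{2p} ∈ L (with i=j=p, i+j=2p), |w| = 4p ≥ p.
Write w = xyz as guaranteed by the lemma, with |xy| ≤ p and |y| > 0.
Since the first p symbols of w are all 0's and |xy| ≤ p, y lies entirely in the leading 0-block: y = 0^k for some k with 1 ≤ k ≤ p.
Consider xy^2z = 0^{p+k} 1^p 2^{2p}. Now the 0- and 1-counts sum to 2p+k, but the 2-count is 2p ≠ 2p+k. So xy^2z ∉ L.
Contradiction. Therefore L is not regular.

0^{p+k} 1^p 2^{2p}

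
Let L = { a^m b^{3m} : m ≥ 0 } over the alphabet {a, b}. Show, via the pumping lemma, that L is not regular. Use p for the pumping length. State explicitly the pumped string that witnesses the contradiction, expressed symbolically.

Assume L is regular; let p be its pumping constant.
Take w = a^p b^{3p}. Then w ∈ L and |w| = 4p ≥ p.
The pumping lemma gives a decomposition w = xyz where |xy| ≤ p and |y| ≥ 1.
Since the first p symbols of w are all a's and |xy| ≤ p, y lies entirely in the leading a-block: y = a^k for some k with 1 ≤ k ≤ p.
Pump with i = 2: xy^2z = a^{p+k} b^{3p}. For this to lie in L we would need 3p = 3(p+k), which forces k = 0. But k ≥ 1, so xy^2z ∉ L.
This contradicts the pumping lemma, so L is not regular.

a^{p+k} b^{3p}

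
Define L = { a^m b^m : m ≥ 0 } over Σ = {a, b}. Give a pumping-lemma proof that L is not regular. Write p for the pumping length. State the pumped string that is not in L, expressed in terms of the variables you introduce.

Assume L is regular; let p be its pumping constant.
Choose w = a^p b^p, which is in L with |w| = 2p ≥ p.
By the pumping lemma, w = xyz with |xy| ≤ p and |y| ≥ 1.
Since the first p symbols of w are all a's and |xy| ≤ p, y lies entirely in the leading a-block: y = a^k for some k with 1 ≤ k ≤ p.
Pump with i = 2: xy^2z = a^{p+k} b^p. For this to lie in L we would need p = p+k, which forces k = 0. But k ≥ 1, so xy^2z ∉ L.
Contradiction. Therefore L is not regular.

a^{p+k} b^p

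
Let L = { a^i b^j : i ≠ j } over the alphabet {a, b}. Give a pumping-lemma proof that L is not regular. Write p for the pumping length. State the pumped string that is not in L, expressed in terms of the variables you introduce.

Assume L is regular. Let p be the pumping length given by the pumping lemma.
Choose w = a^p b^{p+p!}. Since p ≠ p+p!, w ∈ L; and |w| ≥ p.
By the pumping lemma, w = xyz with |xy| ≤ p and y is nonempty.
The first p characters of w are a's, so xy (and hence y) consists only of a's. Write y = a^k, 1 ≤ k ≤ p.
Since 1 ≤ k ≤ p, k divides p!; set t = 1 + p!/k. Then xy^t z has p + (p!/k)·k = p + p! copies of a. Now the a-count equals the b-count, so i ≠ j fails. So xy^t z = a^{p+p!} b^{p+p!} ∉ L.
Contradiction. Therefore L is not regular.

a^{p+p!} b^{p+p!}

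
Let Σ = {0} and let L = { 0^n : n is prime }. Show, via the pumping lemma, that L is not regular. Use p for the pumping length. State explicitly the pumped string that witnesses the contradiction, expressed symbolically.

0^{q(1+k)}

Assume L is regular; let p be its pumping constant.
Let q be a prime with q ≥ p+2 (infinitely many primes exist), and take w = 0^q ∈ L with |w| = q ≥ p.
The pumping lemma gives a decomposition w = xyz where |xy| ≤ p and |y| > 0.
Then y = 0^k for some k with 1 ≤ k ≤ p.
Since 1 ≤ k ≤ p, |xz| = q-k. Pump with i = q+1: |xy^{q+1}z| = (q-k)+(q+1)k = q+qk = q(1+k), which is composite (both factors ≥ 2). So xy^{q+1}z = 0^{q(1+k)} ∉ L.
This is a contradiction; hence L is not regular.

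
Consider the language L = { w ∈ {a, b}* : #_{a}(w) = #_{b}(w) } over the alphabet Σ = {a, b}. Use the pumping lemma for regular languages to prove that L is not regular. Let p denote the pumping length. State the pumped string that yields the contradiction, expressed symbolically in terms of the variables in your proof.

a^{p+k} b^p

Assume L is regular; let p be its pumping constant.
Choose w = a^p b^p ∈ L with |w| = 2p ≥ p.
The pumping lemma gives a decomposition w = xyz where |xy| ≤ p and y is nonempty.
Since the first p symbols of w are all a's and |xy| ≤ p, y lies entirely in the leading a-block: y = a^k for some k with 1 ≤ k ≤ p.
Pump with i = 2: xy^2z = a^{p+k} b^p has p+k occurrences of a but only p of b. Since k ≥ 1 the counts differ, so xy^2z ∉ L.
This is a contradiction; hence L is not regular.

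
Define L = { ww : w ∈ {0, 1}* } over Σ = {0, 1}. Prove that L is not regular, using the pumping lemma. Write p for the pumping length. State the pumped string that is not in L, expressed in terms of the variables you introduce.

Assume L is regular. Let p be the pumping length given by the pumping lemma.
Take w = 0^p 1^p 0^p 1^p = uu where u = 0^p1^p; then w ∈ L and |w| = 4p ≥ p.
Write w = xyz as guaranteed by the lemma, with |xy| ≤ p and |y| ≥ 1.
Since the first p symbols of w are all 0's and |xy| ≤ p, y lies entirely in the leading 0-block: y = 0^k for some k with 1 ≤ k ≤ p.
Pump with i = 2: xy^2z = 0^{p+k} 1^p 0^p 1^p, of length 4p+k. Suppose this equals vv. The string starts with 0 and ends with 1, so v does too; thus the boundary between the two copies of v is a 1→0 transition. There is exactly one such transition, at position 2p+k, so |v| = 2p+k and |vv| = 4p+2k ≠ 4p+k since k ≥ 1. So xy^2z ∉ L.
This contradicts the pumping lemma, so L is not regular.

0^{p+k} 1^p 0^p 1^p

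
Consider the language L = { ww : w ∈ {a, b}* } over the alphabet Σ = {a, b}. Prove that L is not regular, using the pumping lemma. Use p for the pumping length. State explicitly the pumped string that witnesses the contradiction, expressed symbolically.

a^{p+k} b^p a^p b^p

Toward a contradiction, assume L is regular with pumping length p.
Take w = a^p b^p a^p b^p = uu where u = a^pb^p; then w ∈ L and |w| = 4p ≥ p.
The pumping lemma gives a decomposition w = xyz where |xy| ≤ p and y is nonempty.
Since the first p symbols of w are all a's and |xy| ≤ p, y lies entirely in the leading a-block: y = a^k for some k with 1 ≤ k ≤ p.
Pump with i = 2: xy^2z = a^{p+k} b^p a^p b^p, of length 4p+k. Suppose this equals vv. The string starts with a and ends with b, so v does too; thus the boundary between the two copies of v is a b→a transition. There is exactly one such transition, at position 2p+k, so |v| = 2p+k and |vv| = 4p+2k ≠ 4p+k since k ≥ 1. So xy^2z ∉ L.
This contradicts the pumping lemma, so L is not regular.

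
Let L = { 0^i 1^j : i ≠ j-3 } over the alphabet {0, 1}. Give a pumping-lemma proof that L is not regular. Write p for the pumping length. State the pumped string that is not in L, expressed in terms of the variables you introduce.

Suppose for contradiction that L is regular, and let p be the pumping length.
Choose w = 0^p 1^{p+p!+3}. Since p ≠ (p+p!+3)-3 = p+p!, w ∈ L; and |w| ≥ p.
The pumping lemma gives a decomposition w = xyz where |xy| ≤ p and |y| ≥ 1.
The first p characters of w are 0's, so xy (and hence y) consists only of 0's. Write y = 0^k, 1 ≤ k ≤ p.
Since 1 ≤ k ≤ p, k divides p!; set t = 1 + p!/k. Then xy^t z has p + (p!/k)·k = p + p! copies of 0. Now the 0-count is p+p! and (1-count)-3 = (p+p!+3)-3 = p+p!, so i ≠ j-3 fails. So xy^t z = 0^{p+p!} 1^{p+p!+3} ∉ L.
This contradicts the pumping lemma, so L is not regular.

0^{p+p!} 1^{p+p!+3}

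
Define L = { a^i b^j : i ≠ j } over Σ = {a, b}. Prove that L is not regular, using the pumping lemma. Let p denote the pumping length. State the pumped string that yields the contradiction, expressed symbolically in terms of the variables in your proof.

a^{p+p!} b^{p+p!}

Assume L is regular; let p be its pumping constant.
Choose w = a^p b^{p+p!}. Since p ≠ p+p!, w ∈ L; and |w| ≥ p.
The pumping lemma gives a decomposition w = xyz where |xy| ≤ p and |y| ≥ 1.
The first p characters of w are a's, so xy (and hence y) consists only of a's. Write y = a^k, 1 ≤ k ≤ p.
Since 1 ≤ k ≤ p, k divides p!; set t = 1 + p!/k. Then xy^t z has p + (p!/k)·k = p + p! copies of a. Now the a-count equals the b-count, so i ≠ j fails. So xy^t z = a^{p+p!} b^{p+p!} ∉ L.
Contradiction. Therefore L is not regular.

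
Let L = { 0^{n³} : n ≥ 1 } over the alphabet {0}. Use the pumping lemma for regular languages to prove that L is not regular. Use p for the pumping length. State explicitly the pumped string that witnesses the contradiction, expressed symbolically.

Toward a contradiction, assume L is regular with pumping length p.
Take w = 0^{p³} ∈ L with |w| = p³ ≥ p.
Write w = xyz as guaranteed by the lemma, with |xy| ≤ p and |y| ≥ 1.
Then y = 0^k for some k with 1 ≤ k ≤ p.
Pump with i = 2: xy^2z = 0^{p³+k}. Since 1 ≤ k ≤ p, p³ < p³+k ≤ p³+p < p³+3p²+3p+1 = (p+1)³, so p³+k is not a perfect cube. So xy^2z ∉ L.
This contradicts the pumping lemma, so L is not regular.

0^{p³+k}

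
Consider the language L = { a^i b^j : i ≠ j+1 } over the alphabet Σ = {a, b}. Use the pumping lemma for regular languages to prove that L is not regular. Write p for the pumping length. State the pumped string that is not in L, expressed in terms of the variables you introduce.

a^{p+p!} b^{p+p!-1}

Assume L is regular. Let p be the pumping length given by the pumping lemma.
Choose w = a^p b^{p+p!-1}. Since p ≠ (p+p!-1)+1 = p+p!, w ∈ L; and |w| ≥ p.
Write w = xyz as guaranteed by the lemma, with |xy| ≤ p and |y| > 0.
The first p characters of w are a's, so xy (and hence y) consists only of a's. Write y = a^k, 1 ≤ k ≤ p.
Since 1 ≤ k ≤ p, k divides p!; set t = 1 + p!/k. Then xy^t z has p + (p!/k)·k = p + p! copies of a. Now the a-count is p+p! and (b-count)+1 = (p+p!-1)+1 = p+p!, so i ≠ j+1 fails. So xy^t z = a^{p+p!} b^{p+p!-1} ∉ L.
This is a contradiction; hence L is not regular.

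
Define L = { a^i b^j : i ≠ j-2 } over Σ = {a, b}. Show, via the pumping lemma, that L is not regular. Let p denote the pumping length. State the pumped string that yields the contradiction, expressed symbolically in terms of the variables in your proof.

Suppose for contradiction that L is regular, and let p be the pumping length.
Choose w = a^p b^{p+p!+2}. Since p ≠ (p+p!+2)-2 = p+p!, w ∈ L; and |w| ≥ p.
Write w = xyz as guaranteed by the lemma, with |xy| ≤ p and |y| > 0.
Because |xy| ≤ p and w begins with p copies of a, we have y = a^k with 1 ≤ k ≤ p.
Since 1 ≤ k ≤ p, k divides p!; set t = 1 + p!/k. Then xy^t z has p + (p!/k)·k = p + p! copies of a. Now the a-count is p+p! and (b-count)-2 = (p+p!+2)-2 = p+p!, so i ≠ j-2 fails. So xy^t z = a^{p+p!} b^{p+p!+2} ∉ L.
This is a contradiction; hence L is not regular.

a^{p+p!} b^{p+p!+2}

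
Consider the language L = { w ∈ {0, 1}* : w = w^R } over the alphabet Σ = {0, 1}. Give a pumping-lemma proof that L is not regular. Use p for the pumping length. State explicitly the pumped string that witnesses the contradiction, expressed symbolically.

Assume L is regular. Let p be the pumping length given by the pumping lemma.
Take w = 0^p 1 0^p, a palindrome of length 2p+1 ≥ p.
By the pumping lemma, w = xyz with |xy| ≤ p and |y| > 0.
Because |xy| ≤ p and w begins with p copies of 0, we have y = 0^k with 1 ≤ k ≤ p.
Pump with i = 2: xy^2z = 0^{p+k} 1 0^p. Its reverse is 0^p 1 0^{p+k}, which differs from xy^2z since k ≥ 1. So xy^2z is not a palindrome and xy^2z ∉ L.
This contradicts the pumping lemma, so L is not regular.

0^{p+k} 1 0^p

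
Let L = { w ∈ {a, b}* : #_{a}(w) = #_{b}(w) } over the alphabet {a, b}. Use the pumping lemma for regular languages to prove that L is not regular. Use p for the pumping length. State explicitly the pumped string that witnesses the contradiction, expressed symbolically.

Suppose for contradiction that L is regular, and let p be the pumping length.
Choose w = a^p b^p ∈ L with |w| = 2p ≥ p.
By the pumping lemma, w = xyz with |xy| ≤ p and |y| ≥ 1.
The first p characters of w are a's, so xy (and hence y) consists only of a's. Write y = a^k, 1 ≤ k ≤ p.
Pump with i = 2: xy^2z = a^{p+k} b^p has p+k occurrences of a but only p of b. Since k ≥ 1 the counts differ, so xy^2z ∉ L.
This contradicts the pumping lemma, so L is not regular.

a^{p+k} b^p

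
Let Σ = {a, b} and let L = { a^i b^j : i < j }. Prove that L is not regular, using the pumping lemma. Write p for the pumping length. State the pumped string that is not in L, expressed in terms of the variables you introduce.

Toward a contradiction, assume L is regular with pumping length p.
Choose w = a^p b^{p+1} ∈ L, with |w| = 2p+1 ≥ p.
By the pumping lemma, w = xyz with |xy| ≤ p and |y| ≥ 1.
Because |xy| ≤ p and w begins with p copies of a, we have y = a^k with 1 ≤ k ≤ p.
Consider xy^2z = a^{p+k} b^{p+1}. Since k ≥ 1, the a-count p+k is at least p+1, so i < j fails; thus xy^2z ∉ L.
Contradiction. Therefore L is not regular.

a^{p+k} b^{p+1}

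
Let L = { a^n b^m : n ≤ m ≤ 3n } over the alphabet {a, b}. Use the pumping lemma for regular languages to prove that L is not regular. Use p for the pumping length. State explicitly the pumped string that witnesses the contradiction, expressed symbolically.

a^{p+k} b^p

Assume L is regular; let p be its pumping constant.
Take w = a^p b^p ∈ L (since p ≤ p ≤ 3p), with |w| = 2p ≥ p.
By the pumping lemma, w = xyz with |xy| ≤ p and |y| ≥ 1.
The first p characters of w are a's, so xy (and hence y) consists only of a's. Write y = a^k, 1 ≤ k ≤ p.
Pump with i = 2: xy^2z = a^{p+k} b^p. Now n = p+k > p = m, so the condition n ≤ m fails. Thus xy^2z ∉ L.
This contradicts the pumping lemma, so L is not regular.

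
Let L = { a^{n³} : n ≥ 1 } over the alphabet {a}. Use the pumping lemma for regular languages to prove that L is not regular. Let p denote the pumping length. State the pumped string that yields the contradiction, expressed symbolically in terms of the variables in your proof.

Toward a contradiction, assume L is regular with pumping length p.
Take w = a^{p³} ∈ L with |w| = p³ ≥ p.
The pumping lemma gives a decomposition w = xyz where |xy| ≤ p and y is nonempty.
Then y = a^k for some k with 1 ≤ k ≤ p.
Pump with i = 2: xy^2z = a^{p³+k}. Since 1 ≤ k ≤ p, p³ < p³+k ≤ p³+p < p³+3p²+3p+1 = (p+1)³, so p³+k is not a perfect cube. So xy^2z ∉ L.
This contradicts the pumping lemma, so L is not regular.

a^{p³+k}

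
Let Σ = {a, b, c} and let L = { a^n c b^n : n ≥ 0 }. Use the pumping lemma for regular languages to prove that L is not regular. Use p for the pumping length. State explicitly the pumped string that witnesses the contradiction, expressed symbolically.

a^{p+k} c b^p

Assume L is regular; let p be its pumping constant.
Take w = a^p c b^p ∈ L with |w| = 2p+1 ≥ p.
By the pumping lemma, w = xyz with |xy| ≤ p and |y| ≥ 1.
The first p characters of w are a's, so xy (and hence y) consists only of a's. Write y = a^k, 1 ≤ k ≤ p.
Pump with i = 2: xy^2z = a^{p+k} c b^p, which would require p+k = p. But k ≥ 1, so xy^2z ∉ L.
This contradicts the pumping lemma, so L is not regular.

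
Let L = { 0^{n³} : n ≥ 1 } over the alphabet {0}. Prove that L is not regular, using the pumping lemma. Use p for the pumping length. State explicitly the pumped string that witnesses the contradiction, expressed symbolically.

Assume L is regular; let p be its pumping constant.
Take w = 0^{p³} ∈ L with |w| = p³ ≥ p.
Write w = xyz as guaranteed by the lemma, with |xy| ≤ p and |y| > 0.
Then y = 0^k for some k with 1 ≤ k ≤ p.
Pump with i = 2: xy^2z = 0^{p³+k}. Since 1 ≤ k ≤ p, p³ < p³+k ≤ p³+p < p³+3p²+3p+1 = (p+1)³, so p³+k is not a perfect cube. So xy^2z ∉ L.
This is a contradiction; hence L is not regular.

0^{p³+k}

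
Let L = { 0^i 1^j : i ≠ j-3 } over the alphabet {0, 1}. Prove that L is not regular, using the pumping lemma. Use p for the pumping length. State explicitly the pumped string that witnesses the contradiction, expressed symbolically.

0^{p+p!} 1^{p+p!+3}

Assume L is regular; let p be its pumping constant.
Choose w = 0^p 1^{p+p!+3}. Since p ≠ (p+p!+3)-3 = p+p!, w ∈ L; and |w| ≥ p.
The pumping lemma gives a decomposition w = xyz where |xy| ≤ p and |y| ≥ 1.
Since the first p symbols of w are all 0's and |xy| ≤ p, y lies entirely in the leading 0-block: y = 0^k for some k with 1 ≤ k ≤ p.
Since 1 ≤ k ≤ p, k divides p!; set t = 1 + p!/k. Then xy^t z has p + (p!/k)·k = p + p! copies of 0. Now the 0-count is p+p! and (1-count)-3 = (p+p!+3)-3 = p+p!, so i ≠ j-3 fails. So xy^t z = 0^{p+p!} 1^{p+p!+3} ∉ L.
Contradiction. Therefore L is not regular.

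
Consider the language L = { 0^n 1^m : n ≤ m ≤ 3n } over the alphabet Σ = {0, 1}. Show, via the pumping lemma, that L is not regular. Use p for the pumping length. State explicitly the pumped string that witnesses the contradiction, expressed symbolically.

Assume L is regular. Let p be the pumping length given by the pumping lemma.
Take w = 0^p 1^p ∈ L (since p ≤ p ≤ 3p), with |w| = 2p ≥ p.
The pumping lemma gives a decomposition w = xyz where |xy| ≤ p and |y| > 0.
Because |xy| ≤ p and w begins with p copies of 0, we have y = 0^k with 1 ≤ k ≤ p.
Pump with i = 2: xy^2z = 0^{p+k} 1^p. Now n = p+k > p = m, so the condition n ≤ m fails. Thus xy^2z ∉ L.
This is a contradiction; hence L is not regular.

0^{p+k} 1^p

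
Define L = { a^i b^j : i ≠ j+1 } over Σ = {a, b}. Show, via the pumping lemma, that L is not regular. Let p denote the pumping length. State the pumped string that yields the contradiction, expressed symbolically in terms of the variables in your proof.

a^{p+p!} b^{p+p!-1}

Toward a contradiction, assume L is regular with pumping length p.
Choose w = a^p b^{p+p!-1}. Since p ≠ (p+p!-1)+1 = p+p!, w ∈ L; and |w| ≥ p.
Write w = xyz as guaranteed by the lemma, with |xy| ≤ p and y is nonempty.
Because |xy| ≤ p and w begins with p copies of a, we have y = a^k with 1 ≤ k ≤ p.
Since 1 ≤ k ≤ p, k divides p!; set t = 1 + p!/k. Then xy^t z has p + (p!/k)·k = p + p! copies of a. Now the a-count is p+p! and (b-count)+1 = (p+p!-1)+1 = p+p!, so i ≠ j+1 fails. So xy^t z = a^{p+p!} b^{p+p!-1} ∉ L.
Contradiction. Therefore L is not regular.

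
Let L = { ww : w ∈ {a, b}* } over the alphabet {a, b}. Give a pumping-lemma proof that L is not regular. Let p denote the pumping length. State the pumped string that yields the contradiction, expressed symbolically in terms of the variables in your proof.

a^{p+k} b^p a^p b^p

Toward a contradiction, assume L is regular with pumping length p.
Take w = a^p b^p a^p b^p = uu where u = a^pb^p; then w ∈ L and |w| = 4p ≥ p.
Write w = xyz as guaranteed by the lemma, with |xy| ≤ p and |y| > 0.
Because |xy| ≤ p and w begins with p copies of a, we have y = a^k with 1 ≤ k ≤ p.
Pump with i = 2: xy^2z = a^{p+k} b^p a^p b^p, of length 4p+k. Suppose this equals vv. The string starts with a and ends with b, so v does too; thus the boundary between the two copies of v is a b→a transition. There is exactly one such transition, at position 2p+k, so |v| = 2p+k and |vv| = 4p+2k ≠ 4p+k since k ≥ 1. So xy^2z ∉ L.
Contradiction. Therefore L is not regular.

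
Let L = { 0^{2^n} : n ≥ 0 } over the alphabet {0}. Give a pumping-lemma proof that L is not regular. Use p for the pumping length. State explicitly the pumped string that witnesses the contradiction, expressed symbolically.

Assume L is regular. Let p be the pumping length given by the pumping lemma.
Take w = 0^{2^p} ∈ L with |w| = 2^p ≥ p.
The pumping lemma gives a decomposition w = xyz where |xy| ≤ p and y is nonempty.
Then y = 0^k for some k with 1 ≤ k ≤ p.
Pump with i = 2: xy^2z = 0^{2^p+k}. Since 1 ≤ k ≤ p < 2^p, we have 2^p < 2^p+k < 2^{p+1}, so 2^p+k is not a power of 2. So xy^2z ∉ L.
This contradicts the pumping lemma, so L is not regular.

0^{2^p+k}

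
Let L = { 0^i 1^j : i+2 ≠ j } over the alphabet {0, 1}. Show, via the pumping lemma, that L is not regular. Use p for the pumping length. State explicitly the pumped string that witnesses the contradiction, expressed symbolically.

Assume L is regular; let p be its pumping constant.
Choose w = 0^p 1^{p+p!+2}. Since p ≠ (p+p!+2)-2 = p+p!, w ∈ L; and |w| ≥ p.
The pumping lemma gives a decomposition w = xyz where |xy| ≤ p and |y| ≥ 1.
The first p characters of w are 0's, so xy (and hence y) consists only of 0's. Write y = 0^k, 1 ≤ k ≤ p.
Since 1 ≤ k ≤ p, k divides p!; set t = 1 + p!/k. Then xy^t z has p + (p!/k)·k = p + p! copies of 0. Now the 0-count is p+p! and (1-count)-2 = (p+p!+2)-2 = p+p!, so i+2 ≠ j fails. So xy^t z = 0^{p+p!} 1^{p+p!+2} ∉ L.
This is a contradiction; hence L is not regular.

0^{p+p!} 1^{p+p!+2}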